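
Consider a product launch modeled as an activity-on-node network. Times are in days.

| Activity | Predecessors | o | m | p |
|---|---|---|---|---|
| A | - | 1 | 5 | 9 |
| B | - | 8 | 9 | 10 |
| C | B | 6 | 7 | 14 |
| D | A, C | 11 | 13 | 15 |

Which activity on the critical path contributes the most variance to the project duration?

te_A = (1 + 4·5 + 9)/6 = 30/6 = 5; σ²_A = ((9−1)/6)² = 1.778
te_B = (8 + 4·9 + 10)/6 = 54/6 = 9; σ²_B = ((10−8)/6)² = 0.111
te_C = (6 + 4·7 + 14)/6 = 48/6 = 8; σ²_C = ((14−6)/6)² = 1.778
te_D = (11 + 4·13 + 15)/6 = 78/6 = 13; σ²_D = ((15−11)/6)² = 0.444

Forward pass:
ES_A = 0; EF_A = 5
ES_B = 0; EF_B = 9
ES_C = 9; EF_C = 9+8 = 17
ES_D = max(EF_A=5, EF_C=17) = 17; EF_D = 17+13 = 30
Expected project duration μ = 30 days. Critical path: B → C → D.

Variances on critical path: σ²_B=0.111, σ²_C=1.778, σ²_D=0.444.
Largest is σ²_C = 1.778.

C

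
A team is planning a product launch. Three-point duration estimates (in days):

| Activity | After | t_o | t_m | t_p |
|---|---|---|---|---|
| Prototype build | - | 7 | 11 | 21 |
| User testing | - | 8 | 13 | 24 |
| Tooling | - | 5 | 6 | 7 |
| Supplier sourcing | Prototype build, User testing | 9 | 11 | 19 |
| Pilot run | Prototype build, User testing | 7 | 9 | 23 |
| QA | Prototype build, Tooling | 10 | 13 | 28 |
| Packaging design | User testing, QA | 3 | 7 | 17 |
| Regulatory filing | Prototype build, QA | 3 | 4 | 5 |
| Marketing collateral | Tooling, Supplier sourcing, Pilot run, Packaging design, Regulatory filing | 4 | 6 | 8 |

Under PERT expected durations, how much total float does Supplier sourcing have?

te_Prototype build = (7 + 4·11 + 21)/6 = 72/6 = 12
te_User testing = (8 + 4·13 + 24)/6 = 84/6 = 14
te_Tooling = (5 + 4·6 + 7)/6 = 36/6 = 6
te_Supplier sourcing = (9 + 4·11 + 19)/6 = 72/6 = 12
te_Pilot run = (7 + 4·9 + 23)/6 = 66/6 = 11
te_QA = (10 + 4·13 + 28)/6 = 90/6 = 15
te_Packaging design = (3 + 4·7 + 17)/6 = 48/6 = 8
te_Regulatory filing = (3 + 4·4 + 5)/6 = 24/6 = 4
te_Marketing collateral = (4 + 4·6 + 8)/6 = 36/6 = 6

Forward pass:
ES_Prototype build = 0; EF_Prototype build = 12
ES_User testing = 0; EF_User testing = 14
ES_Tooling = 0; EF_Tooling = 6
ES_Supplier sourcing = max(EF_Prototype build=12, EF_User testing=14) = 14; EF_Supplier sourcing = 14+12 = 26
ES_Pilot run = max(EF_Prototype build=12, EF_User testing=14) = 14; EF_Pilot run = 14+11 = 25
ES_QA = max(EF_Prototype build=12, EF_Tooling=6) = 12; EF_QA = 12+15 = 27
ES_Packaging design = max(EF_User testing=14, EF_QA=27) = 27; EF_Packaging design = 27+8 = 35
ES_Regulatory filing = max(EF_Prototype build=12, EF_QA=27) = 27; EF_Regulatory filing = 27+4 = 31
ES_Marketing collateral = max(EF_Tooling=6, EF_Supplier sourcing=26, EF_Pilot run=25, EF_Packaging design=35, EF_Regulatory filing=31) = 35; EF_Marketing collateral = 35+6 = 41
Expected project duration μ = 41 days. Critical path: Prototype build → QA → Packaging design → Marketing collateral.

Backward pass:
LF_Marketing collateral = 41; LS_Marketing collateral = 41−6 = 35
LF_Regulatory filing = LS_Marketing collateral = 35; LS_Regulatory filing = 35−4 = 31
LF_Packaging design = LS_Marketing collateral = 35; LS_Packaging design = 35−8 = 27
LF_QA = min(LS_Packaging design=27, LS_Regulatory filing=31) = 27; LS_QA = 27−15 = 12
LF_Pilot run = LS_Marketing collateral = 35; LS_Pilot run = 35−11 = 24
LF_Supplier sourcing = LS_Marketing collateral = 35; LS_Supplier sourcing = 35−12 = 23
LF_Tooling = min(LS_QA=12, LS_Marketing collateral=35) = 12; LS_Tooling = 12−6 = 6
LF_User testing = min(LS_Supplier sourcing=23, LS_Pilot run=24, LS_Packaging design=27) = 23; LS_User testing = 23−14 = 9
LF_Prototype build = min(LS_Supplier sourcing=23, LS_Pilot run=24, LS_QA=12, LS_Regulatory filing=31) = 12; LS_Prototype build = 12−12 = 0
Slack_Supplier sourcing = LS_Supplier sourcing − ES_Supplier sourcing = 23 − 14 = 9

9 days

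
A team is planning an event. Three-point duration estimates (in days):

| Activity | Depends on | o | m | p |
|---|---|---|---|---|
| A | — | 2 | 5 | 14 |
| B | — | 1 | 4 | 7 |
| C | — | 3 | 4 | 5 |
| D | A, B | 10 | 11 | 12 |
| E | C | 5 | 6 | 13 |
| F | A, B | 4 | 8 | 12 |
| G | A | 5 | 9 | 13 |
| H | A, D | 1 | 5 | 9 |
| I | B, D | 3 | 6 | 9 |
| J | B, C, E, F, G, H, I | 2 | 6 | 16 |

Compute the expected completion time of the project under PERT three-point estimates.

30 days

te_A = (2 + 4·5 + 14)/6 = 36/6 = 6
te_B = (1 + 4·4 + 7)/6 = 24/6 = 4
te_C = (3 + 4·4 + 5)/6 = 24/6 = 4
te_D = (10 + 4·11 + 12)/6 = 66/6 = 11
te_E = (5 + 4·6 + 13)/6 = 42/6 = 7
te_F = (4 + 4·8 + 12)/6 = 48/6 = 8
te_G = (5 + 4·9 + 13)/6 = 54/6 = 9
te_H = (1 + 4·5 + 9)/6 = 30/6 = 5
te_I = (3 + 4·6 + 9)/6 = 36/6 = 6
te_J = (2 + 4·6 + 16)/6 = 42/6 = 7

Forward pass:
ES_A = 0; EF_A = 6
ES_B = 0; EF_B = 4
ES_C = 0; EF_C = 4
ES_D = max(EF_A=6, EF_B=4) = 6; EF_D = 6+11 = 17
ES_E = 4; EF_E = 4+7 = 11
ES_F = max(EF_A=6, EF_B=4) = 6; EF_F = 6+8 = 14
ES_G = 6; EF_G = 6+9 = 15
ES_H = max(EF_A=6, EF_D=17) = 17; EF_H = 17+5 = 22
ES_I = max(EF_B=4, EF_D=17) = 17; EF_I = 17+6 = 23
ES_J = max(EF_B=4, EF_C=4, EF_E=11, EF_F=14, EF_G=15, EF_H=22, EF_I=23) = 23; EF_J = 23+7 = 30
Expected project duration μ = 30 days. Critical path: A → D → I → J.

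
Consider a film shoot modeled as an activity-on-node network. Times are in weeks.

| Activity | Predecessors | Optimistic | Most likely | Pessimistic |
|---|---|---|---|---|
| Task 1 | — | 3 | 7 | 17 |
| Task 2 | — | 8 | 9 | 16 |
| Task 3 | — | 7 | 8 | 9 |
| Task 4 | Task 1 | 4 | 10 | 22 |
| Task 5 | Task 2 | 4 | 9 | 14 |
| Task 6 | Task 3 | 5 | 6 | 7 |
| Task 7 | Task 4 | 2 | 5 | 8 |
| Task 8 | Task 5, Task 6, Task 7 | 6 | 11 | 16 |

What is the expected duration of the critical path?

35 weeks

te_Task 1 = (3 + 4·7 + 17)/6 = 48/6 = 8
te_Task 2 = (8 + 4·9 + 16)/6 = 60/6 = 10
te_Task 3 = (7 + 4·8 + 9)/6 = 48/6 = 8
te_Task 4 = (4 + 4·10 + 22)/6 = 66/6 = 11
te_Task 5 = (4 + 4·9 + 14)/6 = 54/6 = 9
te_Task 6 = (5 + 4·6 + 7)/6 = 36/6 = 6
te_Task 7 = (2 + 4·5 + 8)/6 = 30/6 = 5
te_Task 8 = (6 + 4·11 + 16)/6 = 66/6 = 11

Forward pass:
ES_Task 1 = 0; EF_Task 1 = 8
ES_Task 2 = 0; EF_Task 2 = 10
ES_Task 3 = 0; EF_Task 3 = 8
ES_Task 4 = 8; EF_Task 4 = 8+11 = 19
ES_Task 5 = 10; EF_Task 5 = 10+9 = 19
ES_Task 6 = 8; EF_Task 6 = 8+6 = 14
ES_Task 7 = 19; EF_Task 7 = 19+5 = 24
ES_Task 8 = max(EF_Task 5=19, EF_Task 6=14, EF_Task 7=24) = 24; EF_Task 8 = 24+11 = 35
Expected project duration μ = 35 weeks. Critical path: Task 1 → Task 4 → Task 7 → Task 8.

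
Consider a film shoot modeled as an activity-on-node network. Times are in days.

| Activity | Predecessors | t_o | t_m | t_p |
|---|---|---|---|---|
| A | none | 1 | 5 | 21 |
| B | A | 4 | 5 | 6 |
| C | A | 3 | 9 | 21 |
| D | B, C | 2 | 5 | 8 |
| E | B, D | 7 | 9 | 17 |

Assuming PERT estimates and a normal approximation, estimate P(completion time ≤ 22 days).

0.020

te_A = (1 + 4·5 + 21)/6 = 42/6 = 7; σ²_A = ((21−1)/6)² = 11.111
te_B = (4 + 4·5 + 6)/6 = 30/6 = 5; σ²_B = ((6−4)/6)² = 0.111
te_C = (3 + 4·9 + 21)/6 = 60/6 = 10; σ²_C = ((21−3)/6)² = 9.000
te_D = (2 + 4·5 + 8)/6 = 30/6 = 5; σ²_D = ((8−2)/6)² = 1.000
te_E = (7 + 4·9 + 17)/6 = 60/6 = 10; σ²_E = ((17−7)/6)² = 2.778

Forward pass:
ES_A = 0; EF_A = 7
ES_B = 7; EF_B = 7+5 = 12
ES_C = 7; EF_C = 7+10 = 17
ES_D = max(EF_B=12, EF_C=17) = 17; EF_D = 17+5 = 22
ES_E = max(EF_B=12, EF_D=22) = 22; EF_E = 22+10 = 32
Expected project duration μ = 32 days. Critical path: A → C → D → E.

Variance along critical path = 11.111 + 9.000 + 1.000 + 2.778 = 23.889; σ = √23.889 = 4.888 days.
Z = (22 − 32) / 4.888 = -2.046
P(T ≤ 22) = Φ(-2.046) ≈ 0.020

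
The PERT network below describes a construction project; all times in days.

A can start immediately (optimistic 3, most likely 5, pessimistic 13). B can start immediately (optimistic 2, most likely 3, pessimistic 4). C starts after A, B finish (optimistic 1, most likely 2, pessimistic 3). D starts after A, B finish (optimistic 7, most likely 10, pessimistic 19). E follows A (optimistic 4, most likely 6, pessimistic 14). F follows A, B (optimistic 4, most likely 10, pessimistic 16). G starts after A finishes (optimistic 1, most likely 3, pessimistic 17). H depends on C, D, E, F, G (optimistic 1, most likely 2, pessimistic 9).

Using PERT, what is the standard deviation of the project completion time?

2.92 days

te_A = (3 + 4·5 + 13)/6 = 36/6 = 6; σ²_A = ((13−3)/6)² = 2.778
te_B = (2 + 4·3 + 4)/6 = 18/6 = 3; σ²_B = ((4−2)/6)² = 0.111
te_C = (1 + 4·2 + 3)/6 = 12/6 = 2; σ²_C = ((3−1)/6)² = 0.111
te_D = (7 + 4·10 + 19)/6 = 66/6 = 11; σ²_D = ((19−7)/6)² = 4.000
te_E = (4 + 4·6 + 14)/6 = 42/6 = 7; σ²_E = ((14−4)/6)² = 2.778
te_F = (4 + 4·10 + 16)/6 = 60/6 = 10; σ²_F = ((16−4)/6)² = 4.000
te_G = (1 + 4·3 + 17)/6 = 30/6 = 5; σ²_G = ((17−1)/6)² = 7.111
te_H = (1 + 4·2 + 9)/6 = 18/6 = 3; σ²_H = ((9−1)/6)² = 1.778

Forward pass:
ES_A = 0; EF_A = 6
ES_B = 0; EF_B = 3
ES_C = max(EF_A=6, EF_B=3) = 6; EF_C = 6+2 = 8
ES_D = max(EF_A=6, EF_B=3) = 6; EF_D = 6+11 = 17
ES_E = 6; EF_E = 6+7 = 13
ES_F = max(EF_A=6, EF_B=3) = 6; EF_F = 6+10 = 16
ES_G = 6; EF_G = 6+5 = 11
ES_H = max(EF_C=8, EF_D=17, EF_E=13, EF_F=16, EF_G=11) = 17; EF_H = 17+3 = 20
Expected project duration μ = 20 days. Critical path: A → D → H.

Variance along critical path = 2.778 + 4.000 + 1.778 = 8.556
σ = √8.556 = 2.925 days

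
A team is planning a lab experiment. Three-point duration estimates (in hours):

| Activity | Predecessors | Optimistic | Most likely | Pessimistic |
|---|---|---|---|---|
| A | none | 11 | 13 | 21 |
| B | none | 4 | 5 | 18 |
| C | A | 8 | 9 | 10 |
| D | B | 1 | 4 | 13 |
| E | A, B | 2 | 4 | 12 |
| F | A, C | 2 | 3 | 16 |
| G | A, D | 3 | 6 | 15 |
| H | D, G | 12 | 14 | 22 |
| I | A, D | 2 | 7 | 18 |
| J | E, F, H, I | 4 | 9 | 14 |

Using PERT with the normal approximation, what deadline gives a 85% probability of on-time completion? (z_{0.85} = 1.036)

48.6 hours

te_A = (11 + 4·13 + 21)/6 = 84/6 = 14; σ²_A = ((21−11)/6)² = 2.778
te_B = (4 + 4·5 + 18)/6 = 42/6 = 7; σ²_B = ((18−4)/6)² = 5.444
te_C = (8 + 4·9 + 10)/6 = 54/6 = 9; σ²_C = ((10−8)/6)² = 0.111
te_D = (1 + 4·4 + 13)/6 = 30/6 = 5; σ²_D = ((13−1)/6)² = 4.000
te_E = (2 + 4·4 + 12)/6 = 30/6 = 5; σ²_E = ((12−2)/6)² = 2.778
te_F = (2 + 4·3 + 16)/6 = 30/6 = 5; σ²_F = ((16−2)/6)² = 5.444
te_G = (3 + 4·6 + 15)/6 = 42/6 = 7; σ²_G = ((15−3)/6)² = 4.000
te_H = (12 + 4·14 + 22)/6 = 90/6 = 15; σ²_H = ((22−12)/6)² = 2.778
te_I = (2 + 4·7 + 18)/6 = 48/6 = 8; σ²_I = ((18−2)/6)² = 7.111
te_J = (4 + 4·9 + 14)/6 = 54/6 = 9; σ²_J = ((14−4)/6)² = 2.778

Forward pass:
ES_A = 0; EF_A = 14
ES_B = 0; EF_B = 7
ES_C = 14; EF_C = 14+9 = 23
ES_D = 7; EF_D = 7+5 = 12
ES_E = max(EF_A=14, EF_B=7) = 14; EF_E = 14+5 = 19
ES_F = max(EF_A=14, EF_C=23) = 23; EF_F = 23+5 = 28
ES_G = max(EF_A=14, EF_D=12) = 14; EF_G = 14+7 = 21
ES_H = max(EF_D=12, EF_G=21) = 21; EF_H = 21+15 = 36
ES_I = max(EF_A=14, EF_D=12) = 14; EF_I = 14+8 = 22
ES_J = max(EF_E=19, EF_F=28, EF_H=36, EF_I=22) = 36; EF_J = 36+9 = 45
Expected project duration μ = 45 hours. Critical path: A → G → H → J.

Variance along critical path = 2.778 + 4.000 + 2.778 + 2.778 = 12.333; σ = 3.512 hours.
D = μ + z·σ = 45 + 1.036·3.512 = 48.6 hours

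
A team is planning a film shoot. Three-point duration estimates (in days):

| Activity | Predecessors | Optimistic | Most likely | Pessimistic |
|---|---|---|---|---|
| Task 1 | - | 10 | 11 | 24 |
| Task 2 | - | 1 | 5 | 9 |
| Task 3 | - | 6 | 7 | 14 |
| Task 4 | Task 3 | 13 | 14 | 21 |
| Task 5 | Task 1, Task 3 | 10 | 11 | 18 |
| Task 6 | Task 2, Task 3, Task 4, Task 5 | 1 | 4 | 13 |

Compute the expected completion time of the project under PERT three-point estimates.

te_Task 1 = (10 + 4·11 + 24)/6 = 78/6 = 13
te_Task 2 = (1 + 4·5 + 9)/6 = 30/6 = 5
te_Task 3 = (6 + 4·7 + 14)/6 = 48/6 = 8
te_Task 4 = (13 + 4·14 + 21)/6 = 90/6 = 15
te_Task 5 = (10 + 4·11 + 18)/6 = 72/6 = 12
te_Task 6 = (1 + 4·4 + 13)/6 = 30/6 = 5

Forward pass:
ES_Task 1 = 0; EF_Task 1 = 13
ES_Task 2 = 0; EF_Task 2 = 5
ES_Task 3 = 0; EF_Task 3 = 8
ES_Task 4 = 8; EF_Task 4 = 8+15 = 23
ES_Task 5 = max(EF_Task 1=13, EF_Task 3=8) = 13; EF_Task 5 = 13+12 = 25
ES_Task 6 = max(EF_Task 2=5, EF_Task 3=8, EF_Task 4=23, EF_Task 5=25) = 25; EF_Task 6 = 25+5 = 30
Expected project duration μ = 30 days. Critical path: Task 1 → Task 5 → Task 6.

30 days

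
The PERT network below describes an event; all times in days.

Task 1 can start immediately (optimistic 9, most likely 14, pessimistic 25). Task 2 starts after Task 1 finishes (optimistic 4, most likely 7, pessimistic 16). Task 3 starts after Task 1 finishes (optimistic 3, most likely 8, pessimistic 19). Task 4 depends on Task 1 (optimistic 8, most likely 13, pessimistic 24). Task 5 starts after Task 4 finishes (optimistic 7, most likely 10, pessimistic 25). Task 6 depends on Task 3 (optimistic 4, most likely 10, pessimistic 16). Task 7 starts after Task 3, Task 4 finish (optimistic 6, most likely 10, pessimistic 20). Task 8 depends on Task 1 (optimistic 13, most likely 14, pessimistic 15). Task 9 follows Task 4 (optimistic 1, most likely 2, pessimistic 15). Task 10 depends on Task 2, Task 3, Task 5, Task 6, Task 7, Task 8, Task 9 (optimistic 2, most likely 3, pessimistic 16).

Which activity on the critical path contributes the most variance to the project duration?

te_Task 1 = (9 + 4·14 + 25)/6 = 90/6 = 15; σ²_Task 1 = ((25−9)/6)² = 7.111
te_Task 2 = (4 + 4·7 + 16)/6 = 48/6 = 8; σ²_Task 2 = ((16−4)/6)² = 4.000
te_Task 3 = (3 + 4·8 + 19)/6 = 54/6 = 9; σ²_Task 3 = ((19−3)/6)² = 7.111
te_Task 4 = (8 + 4·13 + 24)/6 = 84/6 = 14; σ²_Task 4 = ((24−8)/6)² = 7.111
te_Task 5 = (7 + 4·10 + 25)/6 = 72/6 = 12; σ²_Task 5 = ((25−7)/6)² = 9.000
te_Task 6 = (4 + 4·10 + 16)/6 = 60/6 = 10; σ²_Task 6 = ((16−4)/6)² = 4.000
te_Task 7 = (6 + 4·10 + 20)/6 = 66/6 = 11; σ²_Task 7 = ((20−6)/6)² = 5.444
te_Task 8 = (13 + 4·14 + 15)/6 = 84/6 = 14; σ²_Task 8 = ((15−13)/6)² = 0.111
te_Task 9 = (1 + 4·2 + 15)/6 = 24/6 = 4; σ²_Task 9 = ((15−1)/6)² = 5.444
te_Task 10 = (2 + 4·3 + 16)/6 = 30/6 = 5; σ²_Task 10 = ((16−2)/6)² = 5.444

Forward pass:
ES_Task 1 = 0; EF_Task 1 = 15
ES_Task 2 = 15; EF_Task 2 = 15+8 = 23
ES_Task 3 = 15; EF_Task 3 = 15+9 = 24
ES_Task 4 = 15; EF_Task 4 = 15+14 = 29
ES_Task 5 = 29; EF_Task 5 = 29+12 = 41
ES_Task 6 = 24; EF_Task 6 = 24+10 = 34
ES_Task 7 = max(EF_Task 3=24, EF_Task 4=29) = 29; EF_Task 7 = 29+11 = 40
ES_Task 8 = 15; EF_Task 8 = 15+14 = 29
ES_Task 9 = 29; EF_Task 9 = 29+4 = 33
ES_Task 10 = max(EF_Task 2=23, EF_Task 3=24, EF_Task 5=41, EF_Task 6=34, EF_Task 7=40, EF_Task 8=29, EF_Task 9=33) = 41; EF_Task 10 = 41+5 = 46
Expected project duration μ = 46 days. Critical path: Task 1 → Task 4 → Task 5 → Task 10.

Variances on critical path: σ²_Task 1=7.111, σ²_Task 4=7.111, σ²_Task 5=9.000, σ²_Task 10=5.444.
Largest is σ²_Task 5 = 9.000.

Task 5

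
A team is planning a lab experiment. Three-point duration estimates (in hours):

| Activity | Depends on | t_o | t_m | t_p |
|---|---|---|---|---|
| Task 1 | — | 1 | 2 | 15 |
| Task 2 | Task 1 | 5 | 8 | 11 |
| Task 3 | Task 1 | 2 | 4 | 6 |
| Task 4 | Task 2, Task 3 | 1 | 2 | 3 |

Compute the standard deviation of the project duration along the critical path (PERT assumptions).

2.56 hours

te_Task 1 = (1 + 4·2 + 15)/6 = 24/6 = 4; σ²_Task 1 = ((15−1)/6)² = 5.444
te_Task 2 = (5 + 4·8 + 11)/6 = 48/6 = 8; σ²_Task 2 = ((11−5)/6)² = 1.000
te_Task 3 = (2 + 4·4 + 6)/6 = 24/6 = 4; σ²_Task 3 = ((6−2)/6)² = 0.444
te_Task 4 = (1 + 4·2 + 3)/6 = 12/6 = 2; σ²_Task 4 = ((3−1)/6)² = 0.111

Forward pass:
ES_Task 1 = 0; EF_Task 1 = 4
ES_Task 2 = 4; EF_Task 2 = 4+8 = 12
ES_Task 3 = 4; EF_Task 3 = 4+4 = 8
ES_Task 4 = max(EF_Task 2=12, EF_Task 3=8) = 12; EF_Task 4 = 12+2 = 14
Expected project duration μ = 14 hours. Critical path: Task 1 → Task 2 → Task 4.

Variance along critical path = 5.444 + 1.000 + 0.111 = 6.556
σ = √6.556 = 2.560 hours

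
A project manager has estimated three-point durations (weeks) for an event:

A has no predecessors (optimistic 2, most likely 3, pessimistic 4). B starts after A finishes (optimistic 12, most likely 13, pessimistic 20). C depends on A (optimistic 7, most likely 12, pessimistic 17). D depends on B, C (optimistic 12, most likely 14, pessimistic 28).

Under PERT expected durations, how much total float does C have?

te_A = (2 + 4·3 + 4)/6 = 18/6 = 3
te_B = (12 + 4·13 + 20)/6 = 84/6 = 14
te_C = (7 + 4·12 + 17)/6 = 72/6 = 12
te_D = (12 + 4·14 + 28)/6 = 96/6 = 16

Forward pass:
ES_A = 0; EF_A = 3
ES_B = 3; EF_B = 3+14 = 17
ES_C = 3; EF_C = 3+12 = 15
ES_D = max(EF_B=17, EF_C=15) = 17; EF_D = 17+16 = 33
Expected project duration μ = 33 weeks. Critical path: A → B → D.

Backward pass:
LF_D = 33; LS_D = 33−16 = 17
LF_C = LS_D = 17; LS_C = 17−12 = 5
LF_B = LS_D = 17; LS_B = 17−14 = 3
LF_A = min(LS_B=3, LS_C=5) = 3; LS_A = 3−3 = 0
Slack_C = LS_C − ES_C = 5 − 3 = 2

2 weeks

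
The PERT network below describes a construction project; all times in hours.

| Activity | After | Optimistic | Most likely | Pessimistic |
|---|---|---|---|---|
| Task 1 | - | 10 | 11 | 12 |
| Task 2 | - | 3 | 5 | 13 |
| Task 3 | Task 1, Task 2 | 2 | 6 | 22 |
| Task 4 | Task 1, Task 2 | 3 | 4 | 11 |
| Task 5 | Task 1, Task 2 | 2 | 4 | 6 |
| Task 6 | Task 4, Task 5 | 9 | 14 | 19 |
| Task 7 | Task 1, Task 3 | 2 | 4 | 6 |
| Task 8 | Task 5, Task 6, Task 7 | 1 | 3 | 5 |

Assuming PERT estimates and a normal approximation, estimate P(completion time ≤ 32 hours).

0.329

te_Task 1 = (10 + 4·11 + 12)/6 = 66/6 = 11; σ²_Task 1 = ((12−10)/6)² = 0.111
te_Task 2 = (3 + 4·5 + 13)/6 = 36/6 = 6; σ²_Task 2 = ((13−3)/6)² = 2.778
te_Task 3 = (2 + 4·6 + 22)/6 = 48/6 = 8; σ²_Task 3 = ((22−2)/6)² = 11.111
te_Task 4 = (3 + 4·4 + 11)/6 = 30/6 = 5; σ²_Task 4 = ((11−3)/6)² = 1.778
te_Task 5 = (2 + 4·4 + 6)/6 = 24/6 = 4; σ²_Task 5 = ((6−2)/6)² = 0.444
te_Task 6 = (9 + 4·14 + 19)/6 = 84/6 = 14; σ²_Task 6 = ((19−9)/6)² = 2.778
te_Task 7 = (2 + 4·4 + 6)/6 = 24/6 = 4; σ²_Task 7 = ((6−2)/6)² = 0.444
te_Task 8 = (1 + 4·3 + 5)/6 = 18/6 = 3; σ²_Task 8 = ((5−1)/6)² = 0.444

Forward pass:
ES_Task 1 = 0; EF_Task 1 = 11
ES_Task 2 = 0; EF_Task 2 = 6
ES_Task 3 = max(EF_Task 1=11, EF_Task 2=6) = 11; EF_Task 3 = 11+8 = 19
ES_Task 4 = max(EF_Task 1=11, EF_Task 2=6) = 11; EF_Task 4 = 11+5 = 16
ES_Task 5 = max(EF_Task 1=11, EF_Task 2=6) = 11; EF_Task 5 = 11+4 = 15
ES_Task 6 = max(EF_Task 4=16, EF_Task 5=15) = 16; EF_Task 6 = 16+14 = 30
ES_Task 7 = max(EF_Task 1=11, EF_Task 3=19) = 19; EF_Task 7 = 19+4 = 23
ES_Task 8 = max(EF_Task 5=15, EF_Task 6=30, EF_Task 7=23) = 30; EF_Task 8 = 30+3 = 33
Expected project duration μ = 33 hours. Critical path: Task 1 → Task 4 → Task 6 → Task 8.

Variance along critical path = 0.111 + 1.778 + 2.778 + 0.444 = 5.111; σ = √5.111 = 2.261 hours.
Z = (32 − 33) / 2.261 = -0.442
P(T ≤ 32) = Φ(-0.442) ≈ 0.329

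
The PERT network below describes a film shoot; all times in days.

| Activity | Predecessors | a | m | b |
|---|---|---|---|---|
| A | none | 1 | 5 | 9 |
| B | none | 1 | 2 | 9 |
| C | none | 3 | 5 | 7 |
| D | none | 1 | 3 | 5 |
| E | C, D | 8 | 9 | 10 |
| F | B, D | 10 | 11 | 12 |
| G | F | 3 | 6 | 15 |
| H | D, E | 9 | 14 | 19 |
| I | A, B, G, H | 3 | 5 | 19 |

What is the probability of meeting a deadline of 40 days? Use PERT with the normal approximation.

te_A = (1 + 4·5 + 9)/6 = 30/6 = 5; σ²_A = ((9−1)/6)² = 1.778
te_B = (1 + 4·2 + 9)/6 = 18/6 = 3; σ²_B = ((9−1)/6)² = 1.778
te_C = (3 + 4·5 + 7)/6 = 30/6 = 5; σ²_C = ((7−3)/6)² = 0.444
te_D = (1 + 4·3 + 5)/6 = 18/6 = 3; σ²_D = ((5−1)/6)² = 0.444
te_E = (8 + 4·9 + 10)/6 = 54/6 = 9; σ²_E = ((10−8)/6)² = 0.111
te_F = (10 + 4·11 + 12)/6 = 66/6 = 11; σ²_F = ((12−10)/6)² = 0.111
te_G = (3 + 4·6 + 15)/6 = 42/6 = 7; σ²_G = ((15−3)/6)² = 4.000
te_H = (9 + 4·14 + 19)/6 = 84/6 = 14; σ²_H = ((19−9)/6)² = 2.778
te_I = (3 + 4·5 + 19)/6 = 42/6 = 7; σ²_I = ((19−3)/6)² = 7.111

Forward pass:
ES_A = 0; EF_A = 5
ES_B = 0; EF_B = 3
ES_C = 0; EF_C = 5
ES_D = 0; EF_D = 3
ES_E = max(EF_C=5, EF_D=3) = 5; EF_E = 5+9 = 14
ES_F = max(EF_B=3, EF_D=3) = 3; EF_F = 3+11 = 14
ES_G = 14; EF_G = 14+7 = 21
ES_H = max(EF_D=3, EF_E=14) = 14; EF_H = 14+14 = 28
ES_I = max(EF_A=5, EF_B=3, EF_G=21, EF_H=28) = 28; EF_I = 28+7 = 35
Expected project duration μ = 35 days. Critical path: C → E → H → I.

Variance along critical path = 0.444 + 0.111 + 2.778 + 7.111 = 10.444; σ = √10.444 = 3.232 days.
Z = (40 − 35) / 3.232 = 1.547
P(T ≤ 40) = Φ(1.547) ≈ 0.939

0.939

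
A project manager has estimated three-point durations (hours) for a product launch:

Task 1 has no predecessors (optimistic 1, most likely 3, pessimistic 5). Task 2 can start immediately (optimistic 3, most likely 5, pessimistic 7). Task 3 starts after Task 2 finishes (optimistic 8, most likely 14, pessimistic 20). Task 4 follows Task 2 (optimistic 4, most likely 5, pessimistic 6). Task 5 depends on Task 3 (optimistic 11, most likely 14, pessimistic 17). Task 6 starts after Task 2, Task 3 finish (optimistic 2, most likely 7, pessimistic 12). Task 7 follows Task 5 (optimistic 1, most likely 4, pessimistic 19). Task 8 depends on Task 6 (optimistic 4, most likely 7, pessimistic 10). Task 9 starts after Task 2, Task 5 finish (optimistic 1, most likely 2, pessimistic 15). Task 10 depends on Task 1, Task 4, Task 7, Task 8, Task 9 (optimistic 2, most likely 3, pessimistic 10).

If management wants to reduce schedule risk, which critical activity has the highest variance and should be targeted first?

te_Task 1 = (1 + 4·3 + 5)/6 = 18/6 = 3; σ²_Task 1 = ((5−1)/6)² = 0.444
te_Task 2 = (3 + 4·5 + 7)/6 = 30/6 = 5; σ²_Task 2 = ((7−3)/6)² = 0.444
te_Task 3 = (8 + 4·14 + 20)/6 = 84/6 = 14; σ²_Task 3 = ((20−8)/6)² = 4.000
te_Task 4 = (4 + 4·5 + 6)/6 = 30/6 = 5; σ²_Task 4 = ((6−4)/6)² = 0.111
te_Task 5 = (11 + 4·14 + 17)/6 = 84/6 = 14; σ²_Task 5 = ((17−11)/6)² = 1.000
te_Task 6 = (2 + 4·7 + 12)/6 = 42/6 = 7; σ²_Task 6 = ((12−2)/6)² = 2.778
te_Task 7 = (1 + 4·4 + 19)/6 = 36/6 = 6; σ²_Task 7 = ((19−1)/6)² = 9.000
te_Task 8 = (4 + 4·7 + 10)/6 = 42/6 = 7; σ²_Task 8 = ((10−4)/6)² = 1.000
te_Task 9 = (1 + 4·2 + 15)/6 = 24/6 = 4; σ²_Task 9 = ((15−1)/6)² = 5.444
te_Task 10 = (2 + 4·3 + 10)/6 = 24/6 = 4; σ²_Task 10 = ((10−2)/6)² = 1.778

Forward pass:
ES_Task 1 = 0; EF_Task 1 = 3
ES_Task 2 = 0; EF_Task 2 = 5
ES_Task 3 = 5; EF_Task 3 = 5+14 = 19
ES_Task 4 = 5; EF_Task 4 = 5+5 = 10
ES_Task 5 = 19; EF_Task 5 = 19+14 = 33
ES_Task 6 = max(EF_Task 2=5, EF_Task 3=19) = 19; EF_Task 6 = 19+7 = 26
ES_Task 7 = 33; EF_Task 7 = 33+6 = 39
ES_Task 8 = 26; EF_Task 8 = 26+7 = 33
ES_Task 9 = max(EF_Task 2=5, EF_Task 5=33) = 33; EF_Task 9 = 33+4 = 37
ES_Task 10 = max(EF_Task 1=3, EF_Task 4=10, EF_Task 7=39, EF_Task 8=33, EF_Task 9=37) = 39; EF_Task 10 = 39+4 = 43
Expected project duration μ = 43 hours. Critical path: Task 2 → Task 3 → Task 5 → Task 7 → Task 10.

Variances on critical path: σ²_Task 2=0.444, σ²_Task 3=4.000, σ²_Task 5=1.000, σ²_Task 7=9.000, σ²_Task 10=1.778.
Largest is σ²_Task 7 = 9.000.

Task 7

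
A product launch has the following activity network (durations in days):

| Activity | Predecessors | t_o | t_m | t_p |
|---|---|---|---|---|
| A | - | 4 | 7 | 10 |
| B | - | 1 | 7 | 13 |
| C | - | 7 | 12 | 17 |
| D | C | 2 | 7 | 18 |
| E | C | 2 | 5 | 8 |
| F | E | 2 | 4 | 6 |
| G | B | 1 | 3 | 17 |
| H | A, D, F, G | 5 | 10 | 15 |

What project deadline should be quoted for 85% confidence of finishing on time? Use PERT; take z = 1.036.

33.7 days

te_A = (4 + 4·7 + 10)/6 = 42/6 = 7; σ²_A = ((10−4)/6)² = 1.000
te_B = (1 + 4·7 + 13)/6 = 42/6 = 7; σ²_B = ((13−1)/6)² = 4.000
te_C = (7 + 4·12 + 17)/6 = 72/6 = 12; σ²_C = ((17−7)/6)² = 2.778
te_D = (2 + 4·7 + 18)/6 = 48/6 = 8; σ²_D = ((18−2)/6)² = 7.111
te_E = (2 + 4·5 + 8)/6 = 30/6 = 5; σ²_E = ((8−2)/6)² = 1.000
te_F = (2 + 4·4 + 6)/6 = 24/6 = 4; σ²_F = ((6−2)/6)² = 0.444
te_G = (1 + 4·3 + 17)/6 = 30/6 = 5; σ²_G = ((17−1)/6)² = 7.111
te_H = (5 + 4·10 + 15)/6 = 60/6 = 10; σ²_H = ((15−5)/6)² = 2.778

Forward pass:
ES_A = 0; EF_A = 7
ES_B = 0; EF_B = 7
ES_C = 0; EF_C = 12
ES_D = 12; EF_D = 12+8 = 20
ES_E = 12; EF_E = 12+5 = 17
ES_F = 17; EF_F = 17+4 = 21
ES_G = 7; EF_G = 7+5 = 12
ES_H = max(EF_A=7, EF_D=20, EF_F=21, EF_G=12) = 21; EF_H = 21+10 = 31
Expected project duration μ = 31 days. Critical path: C → E → F → H.

Variance along critical path = 2.778 + 1.000 + 0.444 + 2.778 = 7.000; σ = 2.646 days.
D = μ + z·σ = 31 + 1.036·2.646 = 33.7 days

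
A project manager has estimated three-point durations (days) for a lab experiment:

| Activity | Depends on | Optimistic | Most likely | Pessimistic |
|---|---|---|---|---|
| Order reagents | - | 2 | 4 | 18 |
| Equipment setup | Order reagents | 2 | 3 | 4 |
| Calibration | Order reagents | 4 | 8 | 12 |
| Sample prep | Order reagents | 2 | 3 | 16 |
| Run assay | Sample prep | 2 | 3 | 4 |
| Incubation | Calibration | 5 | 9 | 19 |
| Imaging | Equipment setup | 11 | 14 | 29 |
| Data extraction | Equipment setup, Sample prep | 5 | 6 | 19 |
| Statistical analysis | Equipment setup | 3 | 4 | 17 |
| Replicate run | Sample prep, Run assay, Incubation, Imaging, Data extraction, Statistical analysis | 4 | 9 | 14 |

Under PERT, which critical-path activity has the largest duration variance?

Imaging

te_Order reagents = (2 + 4·4 + 18)/6 = 36/6 = 6; σ²_Order reagents = ((18−2)/6)² = 7.111
te_Equipment setup = (2 + 4·3 + 4)/6 = 18/6 = 3; σ²_Equipment setup = ((4−2)/6)² = 0.111
te_Calibration = (4 + 4·8 + 12)/6 = 48/6 = 8; σ²_Calibration = ((12−4)/6)² = 1.778
te_Sample prep = (2 + 4·3 + 16)/6 = 30/6 = 5; σ²_Sample prep = ((16−2)/6)² = 5.444
te_Run assay = (2 + 4·3 + 4)/6 = 18/6 = 3; σ²_Run assay = ((4−2)/6)² = 0.111
te_Incubation = (5 + 4·9 + 19)/6 = 60/6 = 10; σ²_Incubation = ((19−5)/6)² = 5.444
te_Imaging = (11 + 4·14 + 29)/6 = 96/6 = 16; σ²_Imaging = ((29−11)/6)² = 9.000
te_Data extraction = (5 + 4·6 + 19)/6 = 48/6 = 8; σ²_Data extraction = ((19−5)/6)² = 5.444
te_Statistical analysis = (3 + 4·4 + 17)/6 = 36/6 = 6; σ²_Statistical analysis = ((17−3)/6)² = 5.444
te_Replicate run = (4 + 4·9 + 14)/6 = 54/6 = 9; σ²_Replicate run = ((14−4)/6)² = 2.778

Forward pass:
ES_Order reagents = 0; EF_Order reagents = 6
ES_Equipment setup = 6; EF_Equipment setup = 6+3 = 9
ES_Calibration = 6; EF_Calibration = 6+8 = 14
ES_Sample prep = 6; EF_Sample prep = 6+5 = 11
ES_Run assay = 11; EF_Run assay = 11+3 = 14
ES_Incubation = 14; EF_Incubation = 14+10 = 24
ES_Imaging = 9; EF_Imaging = 9+16 = 25
ES_Data extraction = max(EF_Equipment setup=9, EF_Sample prep=11) = 11; EF_Data extraction = 11+8 = 19
ES_Statistical analysis = 9; EF_Statistical analysis = 9+6 = 15
ES_Replicate run = max(EF_Sample prep=11, EF_Run assay=14, EF_Incubation=24, EF_Imaging=25, EF_Data extraction=19, EF_Statistical analysis=15) = 25; EF_Replicate run = 25+9 = 34
Expected project duration μ = 34 days. Critical path: Order reagents → Equipment setup → Imaging → Replicate run.

Variances on critical path: σ²_Order reagents=7.111, σ²_Equipment setup=0.111, σ²_Imaging=9.000, σ²_Replicate run=2.778.
Largest is σ²_Imaging = 9.000.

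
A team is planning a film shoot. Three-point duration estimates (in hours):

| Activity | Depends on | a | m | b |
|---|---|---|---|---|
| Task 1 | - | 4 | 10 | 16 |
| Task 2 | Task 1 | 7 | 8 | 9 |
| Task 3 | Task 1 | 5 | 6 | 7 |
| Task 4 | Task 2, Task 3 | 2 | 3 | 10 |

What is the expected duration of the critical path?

te_Task 1 = (4 + 4·10 + 16)/6 = 60/6 = 10
te_Task 2 = (7 + 4·8 + 9)/6 = 48/6 = 8
te_Task 3 = (5 + 4·6 + 7)/6 = 36/6 = 6
te_Task 4 = (2 + 4·3 + 10)/6 = 24/6 = 4

Forward pass:
ES_Task 1 = 0; EF_Task 1 = 10
ES_Task 2 = 10; EF_Task 2 = 10+8 = 18
ES_Task 3 = 10; EF_Task 3 = 10+6 = 16
ES_Task 4 = max(EF_Task 2=18, EF_Task 3=16) = 18; EF_Task 4 = 18+4 = 22
Expected project duration μ = 22 hours. Critical path: Task 1 → Task 2 → Task 4.

22 hours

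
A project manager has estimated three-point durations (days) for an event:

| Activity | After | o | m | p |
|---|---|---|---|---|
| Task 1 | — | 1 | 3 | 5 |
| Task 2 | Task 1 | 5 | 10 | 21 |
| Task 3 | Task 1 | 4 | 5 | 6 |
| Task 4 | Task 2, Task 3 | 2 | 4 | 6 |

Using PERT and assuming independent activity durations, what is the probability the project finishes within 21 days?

0.856

te_Task 1 = (1 + 4·3 + 5)/6 = 18/6 = 3; σ²_Task 1 = ((5−1)/6)² = 0.444
te_Task 2 = (5 + 4·10 + 21)/6 = 66/6 = 11; σ²_Task 2 = ((21−5)/6)² = 7.111
te_Task 3 = (4 + 4·5 + 6)/6 = 30/6 = 5; σ²_Task 3 = ((6−4)/6)² = 0.111
te_Task 4 = (2 + 4·4 + 6)/6 = 24/6 = 4; σ²_Task 4 = ((6−2)/6)² = 0.444

Forward pass:
ES_Task 1 = 0; EF_Task 1 = 3
ES_Task 2 = 3; EF_Task 2 = 3+11 = 14
ES_Task 3 = 3; EF_Task 3 = 3+5 = 8
ES_Task 4 = max(EF_Task 2=14, EF_Task 3=8) = 14; EF_Task 4 = 14+4 = 18
Expected project duration μ = 18 days. Critical path: Task 1 → Task 2 → Task 4.

Variance along critical path = 0.444 + 7.111 + 0.444 = 8.000; σ = √8.000 = 2.828 days.
Z = (21 − 18) / 2.828 = 1.061
P(T ≤ 21) = Φ(1.061) ≈ 0.856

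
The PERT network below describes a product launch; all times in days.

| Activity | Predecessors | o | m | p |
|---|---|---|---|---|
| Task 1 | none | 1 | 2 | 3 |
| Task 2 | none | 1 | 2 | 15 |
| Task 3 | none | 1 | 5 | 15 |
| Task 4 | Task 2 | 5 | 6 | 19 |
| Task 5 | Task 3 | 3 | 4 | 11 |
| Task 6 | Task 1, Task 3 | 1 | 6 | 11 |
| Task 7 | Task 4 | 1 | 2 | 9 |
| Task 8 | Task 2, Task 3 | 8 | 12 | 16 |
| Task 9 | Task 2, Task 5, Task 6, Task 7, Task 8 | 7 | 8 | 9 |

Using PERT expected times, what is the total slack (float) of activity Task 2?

te_Task 1 = (1 + 4·2 + 3)/6 = 12/6 = 2
te_Task 2 = (1 + 4·2 + 15)/6 = 24/6 = 4
te_Task 3 = (1 + 4·5 + 15)/6 = 36/6 = 6
te_Task 4 = (5 + 4·6 + 19)/6 = 48/6 = 8
te_Task 5 = (3 + 4·4 + 11)/6 = 30/6 = 5
te_Task 6 = (1 + 4·6 + 11)/6 = 36/6 = 6
te_Task 7 = (1 + 4·2 + 9)/6 = 18/6 = 3
te_Task 8 = (8 + 4·12 + 16)/6 = 72/6 = 12
te_Task 9 = (7 + 4·8 + 9)/6 = 48/6 = 8

Forward pass:
ES_Task 1 = 0; EF_Task 1 = 2
ES_Task 2 = 0; EF_Task 2 = 4
ES_Task 3 = 0; EF_Task 3 = 6
ES_Task 4 = 4; EF_Task 4 = 4+8 = 12
ES_Task 5 = 6; EF_Task 5 = 6+5 = 11
ES_Task 6 = max(EF_Task 1=2, EF_Task 3=6) = 6; EF_Task 6 = 6+6 = 12
ES_Task 7 = 12; EF_Task 7 = 12+3 = 15
ES_Task 8 = max(EF_Task 2=4, EF_Task 3=6) = 6; EF_Task 8 = 6+12 = 18
ES_Task 9 = max(EF_Task 2=4, EF_Task 5=11, EF_Task 6=12, EF_Task 7=15, EF_Task 8=18) = 18; EF_Task 9 = 18+8 = 26
Expected project duration μ = 26 days. Critical path: Task 3 → Task 8 → Task 9.

Backward pass:
LF_Task 9 = 26; LS_Task 9 = 26−8 = 18
LF_Task 8 = LS_Task 9 = 18; LS_Task 8 = 18−12 = 6
LF_Task 7 = LS_Task 9 = 18; LS_Task 7 = 18−3 = 15
LF_Task 6 = LS_Task 9 = 18; LS_Task 6 = 18−6 = 12
LF_Task 5 = LS_Task 9 = 18; LS_Task 5 = 18−5 = 13
LF_Task 4 = LS_Task 7 = 15; LS_Task 4 = 15−8 = 7
LF_Task 3 = min(LS_Task 5=13, LS_Task 6=12, LS_Task 8=6) = 6; LS_Task 3 = 6−6 = 0
LF_Task 2 = min(LS_Task 4=7, LS_Task 8=6, LS_Task 9=18) = 6; LS_Task 2 = 6−4 = 2
LF_Task 1 = LS_Task 6 = 12; LS_Task 1 = 12−2 = 10
Slack_Task 2 = LS_Task 2 − ES_Task 2 = 2 − 0 = 2

2 days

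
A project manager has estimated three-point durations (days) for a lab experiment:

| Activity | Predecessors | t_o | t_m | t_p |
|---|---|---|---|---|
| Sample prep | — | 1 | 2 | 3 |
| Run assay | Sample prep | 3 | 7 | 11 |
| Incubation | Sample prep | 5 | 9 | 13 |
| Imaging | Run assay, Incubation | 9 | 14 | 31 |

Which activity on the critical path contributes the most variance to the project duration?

Imaging

te_Sample prep = (1 + 4·2 + 3)/6 = 12/6 = 2; σ²_Sample prep = ((3−1)/6)² = 0.111
te_Run assay = (3 + 4·7 + 11)/6 = 42/6 = 7; σ²_Run assay = ((11−3)/6)² = 1.778
te_Incubation = (5 + 4·9 + 13)/6 = 54/6 = 9; σ²_Incubation = ((13−5)/6)² = 1.778
te_Imaging = (9 + 4·14 + 31)/6 = 96/6 = 16; σ²_Imaging = ((31−9)/6)² = 13.444

Forward pass:
ES_Sample prep = 0; EF_Sample prep = 2
ES_Run assay = 2; EF_Run assay = 2+7 = 9
ES_Incubation = 2; EF_Incubation = 2+9 = 11
ES_Imaging = max(EF_Run assay=9, EF_Incubation=11) = 11; EF_Imaging = 11+16 = 27
Expected project duration μ = 27 days. Critical path: Sample prep → Incubation → Imaging.

Variances on critical path: σ²_Sample prep=0.111, σ²_Incubation=1.778, σ²_Imaging=13.444.
Largest is σ²_Imaging = 13.444.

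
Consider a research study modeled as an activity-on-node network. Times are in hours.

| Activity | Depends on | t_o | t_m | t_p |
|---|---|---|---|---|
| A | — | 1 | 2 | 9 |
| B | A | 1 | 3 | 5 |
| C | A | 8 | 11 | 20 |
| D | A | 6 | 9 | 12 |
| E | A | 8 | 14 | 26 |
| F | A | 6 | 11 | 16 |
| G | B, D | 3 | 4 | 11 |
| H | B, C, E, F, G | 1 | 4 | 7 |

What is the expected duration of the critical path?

22 hours

te_A = (1 + 4·2 + 9)/6 = 18/6 = 3
te_B = (1 + 4·3 + 5)/6 = 18/6 = 3
te_C = (8 + 4·11 + 20)/6 = 72/6 = 12
te_D = (6 + 4·9 + 12)/6 = 54/6 = 9
te_E = (8 + 4·14 + 26)/6 = 90/6 = 15
te_F = (6 + 4·11 + 16)/6 = 66/6 = 11
te_G = (3 + 4·4 + 11)/6 = 30/6 = 5
te_H = (1 + 4·4 + 7)/6 = 24/6 = 4

Forward pass:
ES_A = 0; EF_A = 3
ES_B = 3; EF_B = 3+3 = 6
ES_C = 3; EF_C = 3+12 = 15
ES_D = 3; EF_D = 3+9 = 12
ES_E = 3; EF_E = 3+15 = 18
ES_F = 3; EF_F = 3+11 = 14
ES_G = max(EF_B=6, EF_D=12) = 12; EF_G = 12+5 = 17
ES_H = max(EF_B=6, EF_C=15, EF_E=18, EF_F=14, EF_G=17) = 18; EF_H = 18+4 = 22
Expected project duration μ = 22 hours. Critical path: A → E → H.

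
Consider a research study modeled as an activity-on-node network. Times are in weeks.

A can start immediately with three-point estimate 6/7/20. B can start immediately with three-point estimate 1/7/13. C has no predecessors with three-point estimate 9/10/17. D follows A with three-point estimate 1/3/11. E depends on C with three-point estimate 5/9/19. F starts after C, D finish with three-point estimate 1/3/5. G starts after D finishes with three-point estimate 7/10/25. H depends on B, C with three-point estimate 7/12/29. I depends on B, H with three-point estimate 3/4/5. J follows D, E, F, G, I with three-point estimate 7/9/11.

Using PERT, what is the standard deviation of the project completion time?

3.97 weeks

te_A = (6 + 4·7 + 20)/6 = 54/6 = 9; σ²_A = ((20−6)/6)² = 5.444
te_B = (1 + 4·7 + 13)/6 = 42/6 = 7; σ²_B = ((13−1)/6)² = 4.000
te_C = (9 + 4·10 + 17)/6 = 66/6 = 11; σ²_C = ((17−9)/6)² = 1.778
te_D = (1 + 4·3 + 11)/6 = 24/6 = 4; σ²_D = ((11−1)/6)² = 2.778
te_E = (5 + 4·9 + 19)/6 = 60/6 = 10; σ²_E = ((19−5)/6)² = 5.444
te_F = (1 + 4·3 + 5)/6 = 18/6 = 3; σ²_F = ((5−1)/6)² = 0.444
te_G = (7 + 4·10 + 25)/6 = 72/6 = 12; σ²_G = ((25−7)/6)² = 9.000
te_H = (7 + 4·12 + 29)/6 = 84/6 = 14; σ²_H = ((29−7)/6)² = 13.444
te_I = (3 + 4·4 + 5)/6 = 24/6 = 4; σ²_I = ((5−3)/6)² = 0.111
te_J = (7 + 4·9 + 11)/6 = 54/6 = 9; σ²_J = ((11−7)/6)² = 0.444

Forward pass:
ES_A = 0; EF_A = 9
ES_B = 0; EF_B = 7
ES_C = 0; EF_C = 11
ES_D = 9; EF_D = 9+4 = 13
ES_E = 11; EF_E = 11+10 = 21
ES_F = max(EF_C=11, EF_D=13) = 13; EF_F = 13+3 = 16
ES_G = 13; EF_G = 13+12 = 25
ES_H = max(EF_B=7, EF_C=11) = 11; EF_H = 11+14 = 25
ES_I = max(EF_B=7, EF_H=25) = 25; EF_I = 25+4 = 29
ES_J = max(EF_D=13, EF_E=21, EF_F=16, EF_G=25, EF_I=29) = 29; EF_J = 29+9 = 38
Expected project duration μ = 38 weeks. Critical path: C → H → I → J.

Variance along critical path = 1.778 + 13.444 + 0.111 + 0.444 = 15.778
σ = √15.778 = 3.972 weeks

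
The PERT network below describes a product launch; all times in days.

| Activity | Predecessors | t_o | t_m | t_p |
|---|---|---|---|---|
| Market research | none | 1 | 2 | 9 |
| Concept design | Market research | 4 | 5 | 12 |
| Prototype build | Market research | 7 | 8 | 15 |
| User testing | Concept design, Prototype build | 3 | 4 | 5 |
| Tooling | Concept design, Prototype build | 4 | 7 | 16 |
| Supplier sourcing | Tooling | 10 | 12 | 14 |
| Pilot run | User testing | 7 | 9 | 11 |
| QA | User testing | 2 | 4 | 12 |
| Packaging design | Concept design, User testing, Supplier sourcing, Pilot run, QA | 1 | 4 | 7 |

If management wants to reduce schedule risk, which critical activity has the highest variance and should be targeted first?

te_Market research = (1 + 4·2 + 9)/6 = 18/6 = 3; σ²_Market research = ((9−1)/6)² = 1.778
te_Concept design = (4 + 4·5 + 12)/6 = 36/6 = 6; σ²_Concept design = ((12−4)/6)² = 1.778
te_Prototype build = (7 + 4·8 + 15)/6 = 54/6 = 9; σ²_Prototype build = ((15−7)/6)² = 1.778
te_User testing = (3 + 4·4 + 5)/6 = 24/6 = 4; σ²_User testing = ((5−3)/6)² = 0.111
te_Tooling = (4 + 4·7 + 16)/6 = 48/6 = 8; σ²_Tooling = ((16−4)/6)² = 4.000
te_Supplier sourcing = (10 + 4·12 + 14)/6 = 72/6 = 12; σ²_Supplier sourcing = ((14−10)/6)² = 0.444
te_Pilot run = (7 + 4·9 + 11)/6 = 54/6 = 9; σ²_Pilot run = ((11−7)/6)² = 0.444
te_QA = (2 + 4·4 + 12)/6 = 30/6 = 5; σ²_QA = ((12−2)/6)² = 2.778
te_Packaging design = (1 + 4·4 + 7)/6 = 24/6 = 4; σ²_Packaging design = ((7−1)/6)² = 1.000

Forward pass:
ES_Market research = 0; EF_Market research = 3
ES_Concept design = 3; EF_Concept design = 3+6 = 9
ES_Prototype build = 3; EF_Prototype build = 3+9 = 12
ES_User testing = max(EF_Concept design=9, EF_Prototype build=12) = 12; EF_User testing = 12+4 = 16
ES_Tooling = max(EF_Concept design=9, EF_Prototype build=12) = 12; EF_Tooling = 12+8 = 20
ES_Supplier sourcing = 20; EF_Supplier sourcing = 20+12 = 32
ES_Pilot run = 16; EF_Pilot run = 16+9 = 25
ES_QA = 16; EF_QA = 16+5 = 21
ES_Packaging design = max(EF_Concept design=9, EF_User testing=16, EF_Supplier sourcing=32, EF_Pilot run=25, EF_QA=21) = 32; EF_Packaging design = 32+4 = 36
Expected project duration μ = 36 days. Critical path: Market research → Prototype build → Tooling → Supplier sourcing → Packaging design.

Variances on critical path: σ²_Market research=1.778, σ²_Prototype build=1.778, σ²_Tooling=4.000, σ²_Supplier sourcing=0.444, σ²_Packaging design=1.000.
Largest is σ²_Tooling = 4.000.

Tooling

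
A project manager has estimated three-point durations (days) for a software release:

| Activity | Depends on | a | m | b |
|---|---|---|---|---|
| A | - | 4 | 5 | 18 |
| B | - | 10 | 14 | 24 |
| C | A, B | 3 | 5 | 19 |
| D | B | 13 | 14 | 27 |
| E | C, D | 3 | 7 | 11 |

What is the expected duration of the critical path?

te_A = (4 + 4·5 + 18)/6 = 42/6 = 7
te_B = (10 + 4·14 + 24)/6 = 90/6 = 15
te_C = (3 + 4·5 + 19)/6 = 42/6 = 7
te_D = (13 + 4·14 + 27)/6 = 96/6 = 16
te_E = (3 + 4·7 + 11)/6 = 42/6 = 7

Forward pass:
ES_A = 0; EF_A = 7
ES_B = 0; EF_B = 15
ES_C = max(EF_A=7, EF_B=15) = 15; EF_C = 15+7 = 22
ES_D = 15; EF_D = 15+16 = 31
ES_E = max(EF_C=22, EF_D=31) = 31; EF_E = 31+7 = 38
Expected project duration μ = 38 days. Critical path: B → D → E.

38 days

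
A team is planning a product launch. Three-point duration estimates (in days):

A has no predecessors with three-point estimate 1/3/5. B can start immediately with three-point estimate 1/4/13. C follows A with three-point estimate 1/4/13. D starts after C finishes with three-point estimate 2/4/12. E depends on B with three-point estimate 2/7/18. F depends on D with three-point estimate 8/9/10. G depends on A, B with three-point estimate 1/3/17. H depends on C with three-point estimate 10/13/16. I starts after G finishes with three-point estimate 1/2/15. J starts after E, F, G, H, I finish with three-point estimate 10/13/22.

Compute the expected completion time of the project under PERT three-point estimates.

36 days

te_A = (1 + 4·3 + 5)/6 = 18/6 = 3
te_B = (1 + 4·4 + 13)/6 = 30/6 = 5
te_C = (1 + 4·4 + 13)/6 = 30/6 = 5
te_D = (2 + 4·4 + 12)/6 = 30/6 = 5
te_E = (2 + 4·7 + 18)/6 = 48/6 = 8
te_F = (8 + 4·9 + 10)/6 = 54/6 = 9
te_G = (1 + 4·3 + 17)/6 = 30/6 = 5
te_H = (10 + 4·13 + 16)/6 = 78/6 = 13
te_I = (1 + 4·2 + 15)/6 = 24/6 = 4
te_J = (10 + 4·13 + 22)/6 = 84/6 = 14

Forward pass:
ES_A = 0; EF_A = 3
ES_B = 0; EF_B = 5
ES_C = 3; EF_C = 3+5 = 8
ES_D = 8; EF_D = 8+5 = 13
ES_E = 5; EF_E = 5+8 = 13
ES_F = 13; EF_F = 13+9 = 22
ES_G = max(EF_A=3, EF_B=5) = 5; EF_G = 5+5 = 10
ES_H = 8; EF_H = 8+13 = 21
ES_I = 10; EF_I = 10+4 = 14
ES_J = max(EF_E=13, EF_F=22, EF_G=10, EF_H=21, EF_I=14) = 22; EF_J = 22+14 = 36
Expected project duration μ = 36 days. Critical path: A → C → D → F → J.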